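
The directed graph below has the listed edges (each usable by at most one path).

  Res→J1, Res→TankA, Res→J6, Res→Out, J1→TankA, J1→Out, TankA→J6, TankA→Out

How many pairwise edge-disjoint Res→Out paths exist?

Assign every edge capacity 1; by Menger, the answer equals the max flow.
Path Res→Out (+1); total 1.
Path Res→J1→Out (+1); total 2.
Path Res→TankA→Out (+1); total 3.
No residual Res→Out path; max flow = 3.
Certifying cut of size 3: {Res→J1, Res→Out, Res→TankA}.

3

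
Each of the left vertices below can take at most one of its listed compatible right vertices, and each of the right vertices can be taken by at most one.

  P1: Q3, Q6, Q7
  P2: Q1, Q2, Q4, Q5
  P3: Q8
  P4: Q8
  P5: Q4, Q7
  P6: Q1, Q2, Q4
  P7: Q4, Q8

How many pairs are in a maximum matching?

6

Unit-capacity flow: source→left, listed edges, right→sink; max matching = max flow.
Augmenting path P1→Q3 (+1); matched 1.
Augmenting path P2→Q1 (+1); matched 2.
Augmenting path P3→Q8 (+1); matched 3.
Augmenting path P5→Q4 (+1); matched 4.
Augmenting path P6→Q2 (+1); matched 5.
Augmenting path P7→Q4→P5→Q7 (+1); matched 6.
No augmenting path remains; maximum matching = 6.
König certificate: {P1, P2, P5, P6, P7, Q8} is a vertex cover of size 6 (every listed pair touches it), so no matching can be larger.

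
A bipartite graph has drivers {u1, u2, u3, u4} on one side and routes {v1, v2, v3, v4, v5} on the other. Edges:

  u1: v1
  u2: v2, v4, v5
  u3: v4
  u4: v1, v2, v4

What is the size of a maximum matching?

4

Unit-capacity flow: source→left, listed edges, right→sink; max matching = max flow.
Augmenting path u1→v1 (+1); matched 1.
Augmenting path u2→v2 (+1); matched 2.
Augmenting path u3→v4 (+1); matched 3.
Augmenting path u4→v2→u2→v5 (+1); matched 4.
No augmenting path remains; maximum matching = 4.
König certificate: {u1, u2, u3, u4} is a vertex cover of size 4 (every listed pair touches it), so no matching can be larger.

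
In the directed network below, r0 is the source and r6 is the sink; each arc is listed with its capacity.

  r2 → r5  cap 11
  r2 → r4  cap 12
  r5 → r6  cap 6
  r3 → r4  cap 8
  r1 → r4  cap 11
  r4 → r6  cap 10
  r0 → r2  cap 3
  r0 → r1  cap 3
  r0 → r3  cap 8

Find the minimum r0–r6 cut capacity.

13

Augment r0→r1→r4→r6: bottleneck 3, flow now 3.
Augment r0→r2→r4→r6: bottleneck 3, flow now 6.
Augment r0→r3→r4→r6: bottleneck 4, flow now 10.
Augment r0→r3→r4→r2→r5→r6: bottleneck 3, flow now 13. (uses reverse residual edge)
No augmenting path remains; maximum flow = 13.
By max-flow min-cut, the minimum cut capacity equals the max flow.
In the residual graph, reachable from r0: {r0, r1, r3, r4}.
Min-cut edges: r0→r2 (3), r4→r6 (10); capacity 3 + 10 = 13.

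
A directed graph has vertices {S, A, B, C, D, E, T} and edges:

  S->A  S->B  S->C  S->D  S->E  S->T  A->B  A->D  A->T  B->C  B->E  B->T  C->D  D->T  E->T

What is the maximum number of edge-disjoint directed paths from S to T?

Assign every edge capacity 1; by Menger, the answer equals the max flow.
Path S→T (+1); total 1.
Path S→A→T (+1); total 2.
Path S→B→T (+1); total 3.
Path S→D→T (+1); total 4.
Path S→E→T (+1); total 5.
No residual S→T path; max flow = 5.
Certifying cut of size 5: {D→T, S→A, S→B, S→E, S→T}.

5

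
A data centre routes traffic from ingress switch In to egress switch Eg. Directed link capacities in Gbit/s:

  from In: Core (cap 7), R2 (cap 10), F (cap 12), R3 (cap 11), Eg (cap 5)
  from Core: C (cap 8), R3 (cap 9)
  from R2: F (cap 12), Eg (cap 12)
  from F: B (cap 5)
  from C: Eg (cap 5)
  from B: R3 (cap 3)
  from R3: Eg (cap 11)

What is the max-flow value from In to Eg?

Augment In→Eg: bottleneck 5, flow now 5.
Augment In→R2→Eg: bottleneck 10, flow now 15.
Augment In→R3→Eg: bottleneck 11, flow now 26.
Augment In→Core→C→Eg: bottleneck 5, flow now 31.
No augmenting path remains; maximum flow = 31.
In the residual graph, reachable from In: {In, Core, F, C, B, R3}.
Min-cut edges: In→R2 (10), In→Eg (5), C→Eg (5), R3→Eg (11); capacity 10 + 5 + 5 + 11 = 31.
This cut is saturated, so no flow can exceed 31.

31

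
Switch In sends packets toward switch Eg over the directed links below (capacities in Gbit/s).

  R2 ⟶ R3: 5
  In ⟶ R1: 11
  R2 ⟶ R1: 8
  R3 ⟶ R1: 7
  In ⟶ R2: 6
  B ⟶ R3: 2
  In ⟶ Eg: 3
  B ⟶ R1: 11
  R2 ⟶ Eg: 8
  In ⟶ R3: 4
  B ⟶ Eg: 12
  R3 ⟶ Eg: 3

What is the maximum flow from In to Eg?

Augment In→Eg: bottleneck 3, flow now 3.
Augment In→R2→Eg: bottleneck 6, flow now 9.
Augment In→R3→Eg: bottleneck 3, flow now 12.
No augmenting path remains; maximum flow = 12.
In the residual graph, reachable from In: {In, R3, R1}.
Min-cut edges: In→R2 (6), In→Eg (3), R3→Eg (3); capacity 6 + 3 + 3 = 12.
This cut is saturated, so no flow can exceed 12.

12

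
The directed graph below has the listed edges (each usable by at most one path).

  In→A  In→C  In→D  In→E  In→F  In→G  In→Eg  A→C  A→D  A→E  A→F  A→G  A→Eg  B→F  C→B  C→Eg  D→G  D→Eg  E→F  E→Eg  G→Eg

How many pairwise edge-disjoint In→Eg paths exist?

6

Assign every edge capacity 1; by Menger, the answer equals the max flow.
Path In→Eg (+1); total 1.
Path In→A→Eg (+1); total 2.
Path In→C→Eg (+1); total 3.
Path In→D→Eg (+1); total 4.
Path In→E→Eg (+1); total 5.
Path In→G→Eg (+1); total 6.
No residual In→Eg path; max flow = 6.
Certifying cut of size 6: {In→A, In→C, In→D, In→E, In→Eg, In→G}.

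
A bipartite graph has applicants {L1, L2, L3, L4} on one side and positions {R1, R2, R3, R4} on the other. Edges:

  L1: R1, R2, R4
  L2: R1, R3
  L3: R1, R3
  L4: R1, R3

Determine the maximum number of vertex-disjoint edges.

Unit-capacity flow: source→left, listed edges, right→sink; max matching = max flow.
Augmenting path L1→R1 (+1); matched 1.
Augmenting path L2→R3 (+1); matched 2.
Augmenting path L3→R1→L1→R2 (+1); matched 3.
No augmenting path remains; maximum matching = 3.
König certificate: {L1, R1, R3} is a vertex cover of size 3 (every listed pair touches it), so no matching can be larger.

3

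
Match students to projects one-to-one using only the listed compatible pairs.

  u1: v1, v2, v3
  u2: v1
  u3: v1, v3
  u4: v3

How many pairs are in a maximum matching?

3

Unit-capacity flow: source→left, listed edges, right→sink; max matching = max flow.
Augmenting path u1→v1 (+1); matched 1.
Augmenting path u3→v3 (+1); matched 2.
Augmenting path u2→v1→u1→v2 (+1); matched 3.
No augmenting path remains; maximum matching = 3.
König certificate: {u1, v1, v3} is a vertex cover of size 3 (every listed pair touches it), so no matching can be larger.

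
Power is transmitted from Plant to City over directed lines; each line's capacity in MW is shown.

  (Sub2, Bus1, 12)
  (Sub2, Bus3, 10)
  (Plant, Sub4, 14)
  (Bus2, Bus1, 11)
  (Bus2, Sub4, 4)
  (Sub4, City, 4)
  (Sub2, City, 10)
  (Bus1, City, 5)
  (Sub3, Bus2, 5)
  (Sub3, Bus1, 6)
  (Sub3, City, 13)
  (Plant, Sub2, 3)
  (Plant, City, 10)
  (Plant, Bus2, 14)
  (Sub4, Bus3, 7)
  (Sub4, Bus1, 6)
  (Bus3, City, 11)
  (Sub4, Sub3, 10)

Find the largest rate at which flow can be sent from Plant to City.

Augment Plant→City: bottleneck 10, flow now 10.
Augment Plant→Sub4→City: bottleneck 4, flow now 14.
Augment Plant→Sub2→City: bottleneck 3, flow now 17.
Augment Plant→Sub4→Sub3→City: bottleneck 10, flow now 27.
Augment Plant→Bus2→Bus1→City: bottleneck 5, flow now 32.
Augment Plant→Bus2→Sub4→Bus3→City: bottleneck 4, flow now 36.
No augmenting path remains; maximum flow = 36.
In the residual graph, reachable from Plant: {Plant, Bus2, Bus1}.
Min-cut edges: Plant→Sub4 (14), Plant→Sub2 (3), Plant→City (10), Bus2→Sub4 (4), Bus1→City (5); capacity 14 + 3 + 10 + 4 + 5 = 36.
This cut is saturated, so no flow can exceed 36.

36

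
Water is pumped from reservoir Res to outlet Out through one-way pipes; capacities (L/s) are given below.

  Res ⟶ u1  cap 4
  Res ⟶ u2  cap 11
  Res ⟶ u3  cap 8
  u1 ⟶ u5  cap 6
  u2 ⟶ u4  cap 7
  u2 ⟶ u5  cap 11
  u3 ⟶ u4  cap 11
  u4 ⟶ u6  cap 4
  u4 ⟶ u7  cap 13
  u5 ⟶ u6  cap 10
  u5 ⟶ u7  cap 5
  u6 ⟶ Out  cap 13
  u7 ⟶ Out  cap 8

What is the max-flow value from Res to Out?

Augment Res→u1→u5→u6→Out: bottleneck 4, flow now 4.
Augment Res→u2→u4→u6→Out: bottleneck 4, flow now 8.
Augment Res→u2→u4→u7→Out: bottleneck 3, flow now 11.
Augment Res→u2→u5→u6→Out: bottleneck 4, flow now 15.
Augment Res→u3→u4→u7→Out: bottleneck 5, flow now 20.
Augment Res→u3→u4→u2→u5→u6→Out: bottleneck 1, flow now 21. (uses reverse residual edge)
No augmenting path remains; maximum flow = 21.
In the residual graph, reachable from Res: {Res, u1, u2, u3, u4, u5, u6, u7}.
Min-cut edges: u6→Out (13), u7→Out (8); capacity 13 + 8 = 21.
This cut is saturated, so no flow can exceed 21.

21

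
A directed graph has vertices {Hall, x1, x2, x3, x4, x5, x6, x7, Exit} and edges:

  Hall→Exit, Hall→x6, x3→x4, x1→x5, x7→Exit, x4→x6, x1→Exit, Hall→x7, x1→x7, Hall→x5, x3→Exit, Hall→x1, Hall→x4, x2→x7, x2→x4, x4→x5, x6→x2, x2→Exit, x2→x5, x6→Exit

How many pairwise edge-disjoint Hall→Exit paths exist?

Assign every edge capacity 1; by Menger, the answer equals the max flow.
Path Hall→Exit (+1); total 1.
Path Hall→x1→Exit (+1); total 2.
Path Hall→x6→Exit (+1); total 3.
Path Hall→x7→Exit (+1); total 4.
Path Hall→x4→x6→x2→Exit (+1); total 5.
No residual Hall→Exit path; max flow = 5.
Certifying cut of size 5: {Hall→Exit, Hall→x1, Hall→x4, Hall→x6, Hall→x7}.

5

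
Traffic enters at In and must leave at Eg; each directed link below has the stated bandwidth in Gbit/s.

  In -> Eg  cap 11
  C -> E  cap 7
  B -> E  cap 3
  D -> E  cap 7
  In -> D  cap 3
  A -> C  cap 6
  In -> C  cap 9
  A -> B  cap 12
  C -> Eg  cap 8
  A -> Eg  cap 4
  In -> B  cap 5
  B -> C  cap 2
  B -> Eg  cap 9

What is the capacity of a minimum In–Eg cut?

24

Augment In→Eg: bottleneck 11, flow now 11.
Augment In→B→Eg: bottleneck 5, flow now 16.
Augment In→C→Eg: bottleneck 8, flow now 24.
No augmenting path remains; maximum flow = 24.
By max-flow min-cut, the minimum cut capacity equals the max flow.
In the residual graph, reachable from In: {In, C, D, E}.
Min-cut edges: In→B (5), In→Eg (11), C→Eg (8); capacity 5 + 11 + 8 = 24.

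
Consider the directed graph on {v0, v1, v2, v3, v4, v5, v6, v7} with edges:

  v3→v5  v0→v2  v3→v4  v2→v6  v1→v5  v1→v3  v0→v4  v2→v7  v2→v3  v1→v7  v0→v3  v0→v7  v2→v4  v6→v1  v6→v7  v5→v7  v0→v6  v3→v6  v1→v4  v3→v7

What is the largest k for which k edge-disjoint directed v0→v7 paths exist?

Assign every edge capacity 1; by Menger, the answer equals the max flow.
Path v0→v7 (+1); total 1.
Path v0→v2→v7 (+1); total 2.
Path v0→v3→v7 (+1); total 3.
Path v0→v6→v7 (+1); total 4.
No residual v0→v7 path; max flow = 4.
Certifying cut of size 4: {v0→v2, v0→v3, v0→v6, v0→v7}.

4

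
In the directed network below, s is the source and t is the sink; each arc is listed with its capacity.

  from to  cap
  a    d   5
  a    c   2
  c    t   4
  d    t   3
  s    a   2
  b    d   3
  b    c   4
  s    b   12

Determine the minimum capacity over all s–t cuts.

Augment s→a→c→t: bottleneck 2, flow now 2.
Augment s→b→c→t: bottleneck 2, flow now 4.
Augment s→b→d→t: bottleneck 3, flow now 7.
No augmenting path remains; maximum flow = 7.
By max-flow min-cut, the minimum cut capacity equals the max flow.
In the residual graph, reachable from s: {s, a, b, c, d}.
Min-cut edges: c→t (4), d→t (3); capacity 4 + 3 = 7.

7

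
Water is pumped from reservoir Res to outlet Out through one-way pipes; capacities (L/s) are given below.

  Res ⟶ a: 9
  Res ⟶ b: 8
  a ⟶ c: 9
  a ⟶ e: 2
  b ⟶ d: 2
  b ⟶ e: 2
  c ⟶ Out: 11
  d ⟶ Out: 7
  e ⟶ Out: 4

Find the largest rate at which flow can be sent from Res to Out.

13

Augment Res→a→c→Out: bottleneck 9, flow now 9.
Augment Res→b→d→Out: bottleneck 2, flow now 11.
Augment Res→b→e→Out: bottleneck 2, flow now 13.
No augmenting path remains; maximum flow = 13.
In the residual graph, reachable from Res: {Res, b}.
Min-cut edges: Res→a (9), b→d (2), b→e (2); capacity 9 + 2 + 2 = 13.
This cut is saturated, so no flow can exceed 13.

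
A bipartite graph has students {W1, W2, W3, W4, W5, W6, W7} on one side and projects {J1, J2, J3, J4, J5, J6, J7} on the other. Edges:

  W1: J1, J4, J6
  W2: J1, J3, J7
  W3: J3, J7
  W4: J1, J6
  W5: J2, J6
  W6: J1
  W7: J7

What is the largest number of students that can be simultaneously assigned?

Unit-capacity flow: source→left, listed edges, right→sink; max matching = max flow.
Augmenting path W1→J1 (+1); matched 1.
Augmenting path W2→J3 (+1); matched 2.
Augmenting path W3→J7 (+1); matched 3.
Augmenting path W4→J6 (+1); matched 4.
Augmenting path W5→J2 (+1); matched 5.
Augmenting path W6→J1→W1→J4 (+1); matched 6.
No augmenting path remains; maximum matching = 6.
König certificate: {W1, W4, W5, J1, J3, J7} is a vertex cover of size 6 (every listed pair touches it), so no matching can be larger.

6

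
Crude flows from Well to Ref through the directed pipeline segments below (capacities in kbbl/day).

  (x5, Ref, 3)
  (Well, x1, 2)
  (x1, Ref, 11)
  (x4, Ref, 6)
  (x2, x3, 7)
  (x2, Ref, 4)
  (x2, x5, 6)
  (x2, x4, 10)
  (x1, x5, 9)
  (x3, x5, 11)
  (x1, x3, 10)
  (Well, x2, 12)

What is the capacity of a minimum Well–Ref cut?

Augment Well→x1→Ref: bottleneck 2, flow now 2.
Augment Well→x2→Ref: bottleneck 4, flow now 6.
Augment Well→x2→x4→Ref: bottleneck 6, flow now 12.
Augment Well→x2→x5→Ref: bottleneck 2, flow now 14.
No augmenting path remains; maximum flow = 14.
By max-flow min-cut, the minimum cut capacity equals the max flow.
In the residual graph, reachable from Well: {Well}.
Min-cut edges: Well→x1 (2), Well→x2 (12); capacity 2 + 12 = 14.

14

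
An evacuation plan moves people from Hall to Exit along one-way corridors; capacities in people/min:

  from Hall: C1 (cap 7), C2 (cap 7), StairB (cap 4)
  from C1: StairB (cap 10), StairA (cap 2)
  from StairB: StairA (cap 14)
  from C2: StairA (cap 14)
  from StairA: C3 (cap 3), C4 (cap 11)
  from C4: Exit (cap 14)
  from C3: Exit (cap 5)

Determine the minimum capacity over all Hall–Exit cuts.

14

Augment Hall→C1→StairA→C4→Exit: bottleneck 2, flow now 2.
Augment Hall→StairB→StairA→C4→Exit: bottleneck 4, flow now 6.
Augment Hall→C2→StairA→C4→Exit: bottleneck 5, flow now 11.
Augment Hall→C2→StairA→C3→Exit: bottleneck 2, flow now 13.
Augment Hall→C1→StairB→StairA→C3→Exit: bottleneck 1, flow now 14.
No augmenting path remains; maximum flow = 14.
By max-flow min-cut, the minimum cut capacity equals the max flow.
In the residual graph, reachable from Hall: {Hall, C1, StairB, C2, StairA}.
Min-cut edges: StairA→C4 (11), StairA→C3 (3); capacity 11 + 3 = 14.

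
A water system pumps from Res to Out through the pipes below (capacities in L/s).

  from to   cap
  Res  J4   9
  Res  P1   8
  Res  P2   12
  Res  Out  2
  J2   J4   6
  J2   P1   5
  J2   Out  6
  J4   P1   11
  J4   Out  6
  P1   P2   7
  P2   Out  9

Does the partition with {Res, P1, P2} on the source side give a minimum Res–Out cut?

Given cut capacity: 9 + 2 + 9 = 20.
Augment Res→Out: bottleneck 2, flow now 2.
Augment Res→J4→Out: bottleneck 6, flow now 8.
Augment Res→P2→Out: bottleneck 9, flow now 17.
No augmenting path remains; maximum flow = 17.
In the residual graph, reachable from Res: {Res, J4, P1, P2}.
Min-cut edges: Res→Out (2), J4→Out (6), P2→Out (9); capacity 2 + 6 + 9 = 17.
Cut capacity 20 exceeds the max flow 17, so it is not minimum.

No — its capacity is 20, but the minimum cut has capacity 17.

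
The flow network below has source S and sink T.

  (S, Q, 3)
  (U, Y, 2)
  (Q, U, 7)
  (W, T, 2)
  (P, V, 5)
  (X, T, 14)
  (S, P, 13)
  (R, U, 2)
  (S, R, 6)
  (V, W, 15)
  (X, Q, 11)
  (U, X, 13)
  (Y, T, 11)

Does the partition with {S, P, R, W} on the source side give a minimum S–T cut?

Given cut capacity: 3 + 5 + 2 + 2 = 12.
Augment S→P→V→W→T: bottleneck 2, flow now 2.
Augment S→Q→U→X→T: bottleneck 3, flow now 5.
Augment S→R→U→X→T: bottleneck 2, flow now 7.
No augmenting path remains; maximum flow = 7.
In the residual graph, reachable from S: {S, P, R, V, W}.
Min-cut edges: S→Q (3), R→U (2), W→T (2); capacity 3 + 2 + 2 = 7.
Cut capacity 12 exceeds the max flow 7, so it is not minimum.

No — its capacity is 12, but the minimum cut has capacity 7.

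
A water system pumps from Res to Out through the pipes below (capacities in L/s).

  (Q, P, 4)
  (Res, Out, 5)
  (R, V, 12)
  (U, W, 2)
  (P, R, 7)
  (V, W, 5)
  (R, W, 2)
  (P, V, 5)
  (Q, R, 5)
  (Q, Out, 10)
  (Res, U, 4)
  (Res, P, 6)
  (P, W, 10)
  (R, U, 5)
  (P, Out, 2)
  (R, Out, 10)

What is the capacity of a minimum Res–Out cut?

Augment Res→Out: bottleneck 5, flow now 5.
Augment Res→P→Out: bottleneck 2, flow now 7.
Augment Res→P→R→Out: bottleneck 4, flow now 11.
No augmenting path remains; maximum flow = 11.
By max-flow min-cut, the minimum cut capacity equals the max flow.
In the residual graph, reachable from Res: {Res, U, W}.
Min-cut edges: Res→P (6), Res→Out (5); capacity 6 + 5 = 11.

11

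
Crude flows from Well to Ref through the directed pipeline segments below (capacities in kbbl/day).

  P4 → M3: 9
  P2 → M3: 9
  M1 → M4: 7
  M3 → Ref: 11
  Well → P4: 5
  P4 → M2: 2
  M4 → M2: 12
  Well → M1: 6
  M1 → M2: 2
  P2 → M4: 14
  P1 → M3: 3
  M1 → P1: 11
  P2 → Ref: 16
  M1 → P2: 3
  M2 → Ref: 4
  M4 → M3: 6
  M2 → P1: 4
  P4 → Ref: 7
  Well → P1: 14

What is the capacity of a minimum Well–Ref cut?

14

Augment Well→P4→Ref: bottleneck 5, flow now 5.
Augment Well→M1→P2→Ref: bottleneck 3, flow now 8.
Augment Well→M1→M2→Ref: bottleneck 2, flow now 10.
Augment Well→P1→M3→Ref: bottleneck 3, flow now 13.
Augment Well→M1→M4→M2→Ref: bottleneck 1, flow now 14.
No augmenting path remains; maximum flow = 14.
By max-flow min-cut, the minimum cut capacity equals the max flow.
In the residual graph, reachable from Well: {Well, P1}.
Min-cut edges: Well→P4 (5), Well→M1 (6), P1→M3 (3); capacity 5 + 6 + 3 = 14.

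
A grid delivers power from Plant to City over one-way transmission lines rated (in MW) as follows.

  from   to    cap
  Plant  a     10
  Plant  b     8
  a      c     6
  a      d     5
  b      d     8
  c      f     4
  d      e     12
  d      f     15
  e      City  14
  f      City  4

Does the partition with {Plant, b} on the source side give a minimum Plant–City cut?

Given cut capacity: 10 + 8 = 18.
Augment Plant→a→c→f→City: bottleneck 4, flow now 4.
Augment Plant→a→d→e→City: bottleneck 5, flow now 9.
Augment Plant→b→d→e→City: bottleneck 7, flow now 16.
No augmenting path remains; maximum flow = 16.
In the residual graph, reachable from Plant: {Plant, a, b, c, d, f}.
Min-cut edges: d→e (12), f→City (4); capacity 12 + 4 = 16.
Cut capacity 18 exceeds the max flow 16, so it is not minimum.

No — its capacity is 18, but the minimum cut has capacity 16.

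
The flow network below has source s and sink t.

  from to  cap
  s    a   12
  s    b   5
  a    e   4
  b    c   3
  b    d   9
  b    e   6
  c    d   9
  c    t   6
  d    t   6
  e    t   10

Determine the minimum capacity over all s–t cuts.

Augment s→a→e→t: bottleneck 4, flow now 4.
Augment s→b→c→t: bottleneck 3, flow now 7.
Augment s→b→d→t: bottleneck 2, flow now 9.
No augmenting path remains; maximum flow = 9.
By max-flow min-cut, the minimum cut capacity equals the max flow.
In the residual graph, reachable from s: {s, a}.
Min-cut edges: s→b (5), a→e (4); capacity 5 + 4 = 9.

9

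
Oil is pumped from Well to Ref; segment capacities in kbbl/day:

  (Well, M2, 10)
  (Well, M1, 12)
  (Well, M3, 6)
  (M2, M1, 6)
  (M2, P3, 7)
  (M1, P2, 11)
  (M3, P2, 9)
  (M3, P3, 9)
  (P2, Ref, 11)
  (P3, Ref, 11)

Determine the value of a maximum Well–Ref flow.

Augment Well→M2→P3→Ref: bottleneck 7, flow now 7.
Augment Well→M1→P2→Ref: bottleneck 11, flow now 18.
Augment Well→M3→P3→Ref: bottleneck 4, flow now 22.
No augmenting path remains; maximum flow = 22.
In the residual graph, reachable from Well: {Well, M2, M1, M3, P2, P3}.
Min-cut edges: P2→Ref (11), P3→Ref (11); capacity 11 + 11 = 22.
This cut is saturated, so no flow can exceed 22.

22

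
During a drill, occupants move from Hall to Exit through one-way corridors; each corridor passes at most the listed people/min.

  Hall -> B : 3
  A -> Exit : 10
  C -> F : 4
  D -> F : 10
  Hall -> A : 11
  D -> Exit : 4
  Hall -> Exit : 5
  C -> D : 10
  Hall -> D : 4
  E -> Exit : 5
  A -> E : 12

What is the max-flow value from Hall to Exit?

20

Augment Hall→Exit: bottleneck 5, flow now 5.
Augment Hall→A→Exit: bottleneck 10, flow now 15.
Augment Hall→D→Exit: bottleneck 4, flow now 19.
Augment Hall→A→E→Exit: bottleneck 1, flow now 20.
No augmenting path remains; maximum flow = 20.
In the residual graph, reachable from Hall: {Hall, B}.
Min-cut edges: Hall→A (11), Hall→D (4), Hall→Exit (5); capacity 11 + 4 + 5 = 20.
This cut is saturated, so no flow can exceed 20.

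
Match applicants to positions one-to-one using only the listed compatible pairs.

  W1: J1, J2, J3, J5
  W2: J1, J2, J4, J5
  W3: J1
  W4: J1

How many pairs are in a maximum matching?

3

Unit-capacity flow: source→left, listed edges, right→sink; max matching = max flow.
Augmenting path W1→J1 (+1); matched 1.
Augmenting path W2→J2 (+1); matched 2.
Augmenting path W3→J1→W1→J3 (+1); matched 3.
No augmenting path remains; maximum matching = 3.
König certificate: {W1, W2, J1} is a vertex cover of size 3 (every listed pair touches it), so no matching can be larger.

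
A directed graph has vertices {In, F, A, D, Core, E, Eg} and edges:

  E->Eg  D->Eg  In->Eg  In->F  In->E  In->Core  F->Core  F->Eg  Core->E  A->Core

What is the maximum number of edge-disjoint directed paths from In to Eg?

Assign every edge capacity 1; by Menger, the answer equals the max flow.
Path In→Eg (+1); total 1.
Path In→F→Eg (+1); total 2.
Path In→E→Eg (+1); total 3.
No residual In→Eg path; max flow = 3.
Certifying cut of size 3: {E→Eg, In→Eg, In→F}.

3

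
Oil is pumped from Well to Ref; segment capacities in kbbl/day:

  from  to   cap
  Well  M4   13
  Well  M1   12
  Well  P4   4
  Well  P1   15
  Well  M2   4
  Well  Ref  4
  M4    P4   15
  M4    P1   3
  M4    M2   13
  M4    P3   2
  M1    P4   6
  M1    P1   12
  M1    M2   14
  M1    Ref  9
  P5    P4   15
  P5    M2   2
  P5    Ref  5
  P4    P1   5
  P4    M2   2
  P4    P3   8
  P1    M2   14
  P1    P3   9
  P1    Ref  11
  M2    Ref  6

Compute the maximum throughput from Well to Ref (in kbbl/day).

Augment Well→Ref: bottleneck 4, flow now 4.
Augment Well→M1→Ref: bottleneck 9, flow now 13.
Augment Well→P1→Ref: bottleneck 11, flow now 24.
Augment Well→M2→Ref: bottleneck 4, flow now 28.
Augment Well→M4→M2→Ref: bottleneck 2, flow now 30.
No augmenting path remains; maximum flow = 30.
In the residual graph, reachable from Well: {Well, M4, M1, P4, P1, M2, P3}.
Min-cut edges: Well→Ref (4), M1→Ref (9), P1→Ref (11), M2→Ref (6); capacity 4 + 9 + 11 + 6 = 30.
This cut is saturated, so no flow can exceed 30.

30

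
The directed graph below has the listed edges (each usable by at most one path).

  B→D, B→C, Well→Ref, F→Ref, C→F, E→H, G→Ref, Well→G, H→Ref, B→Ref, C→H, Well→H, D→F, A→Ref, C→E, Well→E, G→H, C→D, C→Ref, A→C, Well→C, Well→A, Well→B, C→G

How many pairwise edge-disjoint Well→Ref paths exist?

Assign every edge capacity 1; by Menger, the answer equals the max flow.
Path Well→Ref (+1); total 1.
Path Well→A→Ref (+1); total 2.
Path Well→B→Ref (+1); total 3.
Path Well→C→Ref (+1); total 4.
Path Well→G→Ref (+1); total 5.
Path Well→H→Ref (+1); total 6.
No residual Well→Ref path; max flow = 6.
Certifying cut of size 6: {H→Ref, Well→A, Well→B, Well→C, Well→G, Well→Ref}.

6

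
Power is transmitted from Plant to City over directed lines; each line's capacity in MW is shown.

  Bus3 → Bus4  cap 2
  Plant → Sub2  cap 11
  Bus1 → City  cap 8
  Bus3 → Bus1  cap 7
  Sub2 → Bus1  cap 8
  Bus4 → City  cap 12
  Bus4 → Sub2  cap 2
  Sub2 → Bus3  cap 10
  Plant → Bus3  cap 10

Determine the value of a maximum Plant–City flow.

Augment Plant→Bus3→Bus1→City: bottleneck 7, flow now 7.
Augment Plant→Bus3→Bus4→City: bottleneck 2, flow now 9.
Augment Plant→Sub2→Bus1→City: bottleneck 1, flow now 10.
No augmenting path remains; maximum flow = 10.
In the residual graph, reachable from Plant: {Plant, Bus3, Sub2, Bus1}.
Min-cut edges: Bus3→Bus4 (2), Bus1→City (8); capacity 2 + 8 = 10.
This cut is saturated, so no flow can exceed 10.

10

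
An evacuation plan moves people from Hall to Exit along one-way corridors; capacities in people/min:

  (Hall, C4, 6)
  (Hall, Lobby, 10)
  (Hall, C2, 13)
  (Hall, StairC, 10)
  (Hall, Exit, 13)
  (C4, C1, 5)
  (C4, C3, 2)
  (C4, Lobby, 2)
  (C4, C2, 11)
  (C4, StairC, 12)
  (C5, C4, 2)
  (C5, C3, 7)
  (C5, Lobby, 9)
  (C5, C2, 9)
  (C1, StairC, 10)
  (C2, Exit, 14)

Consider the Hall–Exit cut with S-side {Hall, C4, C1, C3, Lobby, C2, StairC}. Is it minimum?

Given cut capacity: 13 + 14 = 27.
Augment Hall→Exit: bottleneck 13, flow now 13.
Augment Hall→C2→Exit: bottleneck 13, flow now 26.
Augment Hall→C4→C2→Exit: bottleneck 1, flow now 27.
No augmenting path remains; maximum flow = 27.
Cut capacity 27 equals the max flow, so it is a minimum cut.

Yes — it is a minimum cut (capacity 27).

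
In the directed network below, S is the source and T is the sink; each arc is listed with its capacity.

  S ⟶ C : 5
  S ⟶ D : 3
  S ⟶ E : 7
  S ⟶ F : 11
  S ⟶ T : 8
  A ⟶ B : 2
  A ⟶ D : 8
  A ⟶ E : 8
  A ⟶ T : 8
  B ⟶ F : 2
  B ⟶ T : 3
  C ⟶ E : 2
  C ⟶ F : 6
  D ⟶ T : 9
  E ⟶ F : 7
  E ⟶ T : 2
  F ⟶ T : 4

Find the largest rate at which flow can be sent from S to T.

17

Augment S→T: bottleneck 8, flow now 8.
Augment S→D→T: bottleneck 3, flow now 11.
Augment S→E→T: bottleneck 2, flow now 13.
Augment S→F→T: bottleneck 4, flow now 17.
No augmenting path remains; maximum flow = 17.
In the residual graph, reachable from S: {S, C, E, F}.
Min-cut edges: S→D (3), S→T (8), E→T (2), F→T (4); capacity 3 + 8 + 2 + 4 = 17.
This cut is saturated, so no flow can exceed 17.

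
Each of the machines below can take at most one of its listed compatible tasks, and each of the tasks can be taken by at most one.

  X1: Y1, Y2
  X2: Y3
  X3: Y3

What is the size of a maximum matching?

Unit-capacity flow: source→left, listed edges, right→sink; max matching = max flow.
Augmenting path X1→Y1 (+1); matched 1.
Augmenting path X2→Y3 (+1); matched 2.
No augmenting path remains; maximum matching = 2.
König certificate: {X1, Y3} is a vertex cover of size 2 (every listed pair touches it), so no matching can be larger.

2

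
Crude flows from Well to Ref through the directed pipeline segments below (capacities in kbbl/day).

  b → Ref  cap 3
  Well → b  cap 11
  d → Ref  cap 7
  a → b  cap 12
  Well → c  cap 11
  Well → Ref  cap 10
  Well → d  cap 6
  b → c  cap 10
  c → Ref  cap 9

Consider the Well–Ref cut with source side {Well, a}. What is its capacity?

Edges leaving {Well, a}: Well→b (11), Well→c (11), Well→d (6), Well→Ref (10), a→b (12).
Cut capacity = 11 + 11 + 6 + 10 + 12 = 50.

50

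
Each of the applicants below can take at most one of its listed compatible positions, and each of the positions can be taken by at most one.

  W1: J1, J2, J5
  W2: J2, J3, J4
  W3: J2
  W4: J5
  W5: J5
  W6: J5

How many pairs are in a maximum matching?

4

Unit-capacity flow: source→left, listed edges, right→sink; max matching = max flow.
Augmenting path W1→J1 (+1); matched 1.
Augmenting path W2→J2 (+1); matched 2.
Augmenting path W4→J5 (+1); matched 3.
Augmenting path W3→J2→W2→J3 (+1); matched 4.
No augmenting path remains; maximum matching = 4.
König certificate: {W1, W2, W3, J5} is a vertex cover of size 4 (every listed pair touches it), so no matching can be larger.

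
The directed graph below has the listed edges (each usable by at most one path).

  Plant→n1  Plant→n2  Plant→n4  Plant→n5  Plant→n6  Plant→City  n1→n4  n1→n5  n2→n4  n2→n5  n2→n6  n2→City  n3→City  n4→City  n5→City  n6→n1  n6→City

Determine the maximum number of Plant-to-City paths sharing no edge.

5

Assign every edge capacity 1; by Menger, the answer equals the max flow.
Path Plant→City (+1); total 1.
Path Plant→n2→City (+1); total 2.
Path Plant→n4→City (+1); total 3.
Path Plant→n5→City (+1); total 4.
Path Plant→n6→City (+1); total 5.
No residual Plant→City path; max flow = 5.
Certifying cut of size 5: {Plant→City, Plant→n2, Plant→n6, n4→City, n5→City}.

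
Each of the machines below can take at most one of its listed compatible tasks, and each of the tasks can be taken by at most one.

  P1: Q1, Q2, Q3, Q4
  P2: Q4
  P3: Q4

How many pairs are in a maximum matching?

2

Unit-capacity flow: source→left, listed edges, right→sink; max matching = max flow.
Augmenting path P1→Q1 (+1); matched 1.
Augmenting path P2→Q4 (+1); matched 2.
No augmenting path remains; maximum matching = 2.
König certificate: {P1, Q4} is a vertex cover of size 2 (every listed pair touches it), so no matching can be larger.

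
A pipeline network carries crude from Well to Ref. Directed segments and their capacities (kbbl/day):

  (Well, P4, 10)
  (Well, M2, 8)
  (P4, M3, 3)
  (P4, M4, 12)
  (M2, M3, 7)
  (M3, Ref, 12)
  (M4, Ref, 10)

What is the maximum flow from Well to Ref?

Augment Well→P4→M3→Ref: bottleneck 3, flow now 3.
Augment Well→P4→M4→Ref: bottleneck 7, flow now 10.
Augment Well→M2→M3→Ref: bottleneck 7, flow now 17.
No augmenting path remains; maximum flow = 17.
In the residual graph, reachable from Well: {Well, M2}.
Min-cut edges: Well→P4 (10), M2→M3 (7); capacity 10 + 7 = 17.
This cut is saturated, so no flow can exceed 17.

17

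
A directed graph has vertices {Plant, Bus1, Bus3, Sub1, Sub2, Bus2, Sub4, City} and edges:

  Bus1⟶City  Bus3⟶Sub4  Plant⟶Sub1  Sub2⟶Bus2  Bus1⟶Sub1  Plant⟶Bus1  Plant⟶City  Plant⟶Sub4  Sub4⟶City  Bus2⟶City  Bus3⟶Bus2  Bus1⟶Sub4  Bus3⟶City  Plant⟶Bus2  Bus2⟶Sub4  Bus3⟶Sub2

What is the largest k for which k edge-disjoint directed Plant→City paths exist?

4

Assign every edge capacity 1; by Menger, the answer equals the max flow.
Path Plant→City (+1); total 1.
Path Plant→Bus1→City (+1); total 2.
Path Plant→Bus2→City (+1); total 3.
Path Plant→Sub4→City (+1); total 4.
No residual Plant→City path; max flow = 4.
Certifying cut of size 4: {Plant→Bus1, Plant→Bus2, Plant→City, Plant→Sub4}.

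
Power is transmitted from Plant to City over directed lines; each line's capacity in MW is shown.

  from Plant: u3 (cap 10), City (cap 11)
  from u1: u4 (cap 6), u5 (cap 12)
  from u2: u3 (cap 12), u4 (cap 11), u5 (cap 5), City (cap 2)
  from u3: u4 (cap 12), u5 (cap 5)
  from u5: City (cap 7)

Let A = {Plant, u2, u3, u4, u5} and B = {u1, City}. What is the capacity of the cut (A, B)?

Edges leaving {Plant, u2, u3, u4, u5}: Plant→City (11), u2→City (2), u5→City (7).
Cut capacity = 11 + 2 + 7 = 20.

20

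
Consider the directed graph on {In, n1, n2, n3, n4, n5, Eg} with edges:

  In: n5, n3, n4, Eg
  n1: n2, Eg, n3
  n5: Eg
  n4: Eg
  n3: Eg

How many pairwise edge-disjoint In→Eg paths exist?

4

Assign every edge capacity 1; by Menger, the answer equals the max flow.
Path In→Eg (+1); total 1.
Path In→n3→Eg (+1); total 2.
Path In→n4→Eg (+1); total 3.
Path In→n5→Eg (+1); total 4.
No residual In→Eg path; max flow = 4.
Certifying cut of size 4: {In→Eg, In→n3, In→n4, In→n5}.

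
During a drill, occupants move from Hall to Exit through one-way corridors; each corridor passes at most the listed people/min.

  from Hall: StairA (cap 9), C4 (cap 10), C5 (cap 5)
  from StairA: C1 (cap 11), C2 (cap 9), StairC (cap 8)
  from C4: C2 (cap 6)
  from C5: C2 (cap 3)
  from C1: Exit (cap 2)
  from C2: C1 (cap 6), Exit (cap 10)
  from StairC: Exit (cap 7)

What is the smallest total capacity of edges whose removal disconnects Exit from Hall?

Augment Hall→StairA→C1→Exit: bottleneck 2, flow now 2.
Augment Hall→StairA→C2→Exit: bottleneck 7, flow now 9.
Augment Hall→C4→C2→Exit: bottleneck 3, flow now 12.
Augment Hall→C4→C2→StairA→StairC→Exit: bottleneck 3, flow now 15. (uses reverse residual edge)
Augment Hall→C5→C2→StairA→StairC→Exit: bottleneck 3, flow now 18. (uses reverse residual edge)
No augmenting path remains; maximum flow = 18.
By max-flow min-cut, the minimum cut capacity equals the max flow.
In the residual graph, reachable from Hall: {Hall, C4, C5}.
Min-cut edges: Hall→StairA (9), C4→C2 (6), C5→C2 (3); capacity 9 + 6 + 3 = 18.

18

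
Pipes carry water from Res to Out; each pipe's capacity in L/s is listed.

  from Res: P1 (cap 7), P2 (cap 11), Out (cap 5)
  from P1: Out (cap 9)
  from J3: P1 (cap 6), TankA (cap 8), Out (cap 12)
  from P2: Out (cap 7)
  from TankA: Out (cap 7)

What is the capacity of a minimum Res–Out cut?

19

Augment Res→Out: bottleneck 5, flow now 5.
Augment Res→P1→Out: bottleneck 7, flow now 12.
Augment Res→P2→Out: bottleneck 7, flow now 19.
No augmenting path remains; maximum flow = 19.
By max-flow min-cut, the minimum cut capacity equals the max flow.
In the residual graph, reachable from Res: {Res, P2}.
Min-cut edges: Res→P1 (7), Res→Out (5), P2→Out (7); capacity 7 + 5 + 7 = 19.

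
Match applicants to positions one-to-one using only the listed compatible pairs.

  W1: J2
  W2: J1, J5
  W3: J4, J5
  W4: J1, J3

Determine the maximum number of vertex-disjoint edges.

4

Unit-capacity flow: source→left, listed edges, right→sink; max matching = max flow.
Augmenting path W1→J2 (+1); matched 1.
Augmenting path W2→J1 (+1); matched 2.
Augmenting path W3→J4 (+1); matched 3.
Augmenting path W4→J3 (+1); matched 4.
No augmenting path remains; maximum matching = 4.
König certificate: {W1, W2, W3, W4} is a vertex cover of size 4 (every listed pair touches it), so no matching can be larger.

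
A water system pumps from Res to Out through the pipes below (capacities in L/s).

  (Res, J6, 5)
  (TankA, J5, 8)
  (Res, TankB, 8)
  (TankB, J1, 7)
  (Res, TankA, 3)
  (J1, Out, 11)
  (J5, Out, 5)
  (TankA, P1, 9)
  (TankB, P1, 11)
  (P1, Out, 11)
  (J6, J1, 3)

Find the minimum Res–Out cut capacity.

Augment Res→TankA→P1→Out: bottleneck 3, flow now 3.
Augment Res→TankB→P1→Out: bottleneck 8, flow now 11.
Augment Res→J6→J1→Out: bottleneck 3, flow now 14.
No augmenting path remains; maximum flow = 14.
By max-flow min-cut, the minimum cut capacity equals the max flow.
In the residual graph, reachable from Res: {Res, J6}.
Min-cut edges: Res→TankA (3), Res→TankB (8), J6→J1 (3); capacity 3 + 8 + 3 = 14.

14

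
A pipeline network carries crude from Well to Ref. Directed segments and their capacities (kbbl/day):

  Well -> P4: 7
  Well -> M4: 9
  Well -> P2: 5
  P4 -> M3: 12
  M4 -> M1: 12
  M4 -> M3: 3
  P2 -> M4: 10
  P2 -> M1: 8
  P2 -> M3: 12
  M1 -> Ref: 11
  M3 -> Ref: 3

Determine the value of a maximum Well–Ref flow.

Augment Well→P4→M3→Ref: bottleneck 3, flow now 3.
Augment Well→M4→M1→Ref: bottleneck 9, flow now 12.
Augment Well→P2→M1→Ref: bottleneck 2, flow now 14.
No augmenting path remains; maximum flow = 14.
In the residual graph, reachable from Well: {Well, P4, M4, P2, M1, M3}.
Min-cut edges: M1→Ref (11), M3→Ref (3); capacity 11 + 3 = 14.
This cut is saturated, so no flow can exceed 14.

14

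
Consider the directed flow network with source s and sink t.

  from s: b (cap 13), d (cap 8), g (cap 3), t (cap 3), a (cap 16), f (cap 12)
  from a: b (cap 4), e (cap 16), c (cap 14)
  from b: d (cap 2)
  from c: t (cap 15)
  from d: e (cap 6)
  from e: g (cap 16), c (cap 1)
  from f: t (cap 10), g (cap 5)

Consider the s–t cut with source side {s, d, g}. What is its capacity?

Edges leaving {s, d, g}: s→a (16), s→b (13), s→f (12), s→t (3), d→e (6).
Cut capacity = 16 + 13 + 12 + 3 + 6 = 50.

50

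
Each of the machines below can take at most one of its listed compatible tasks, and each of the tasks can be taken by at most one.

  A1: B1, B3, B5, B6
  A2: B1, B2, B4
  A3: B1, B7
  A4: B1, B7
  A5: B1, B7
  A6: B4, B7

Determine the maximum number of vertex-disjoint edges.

5

Unit-capacity flow: source→left, listed edges, right→sink; max matching = max flow.
Augmenting path A1→B1 (+1); matched 1.
Augmenting path A2→B2 (+1); matched 2.
Augmenting path A3→B7 (+1); matched 3.
Augmenting path A6→B4 (+1); matched 4.
Augmenting path A4→B1→A1→B3 (+1); matched 5.
No augmenting path remains; maximum matching = 5.
König certificate: {A1, A2, A6, B1, B7} is a vertex cover of size 5 (every listed pair touches it), so no matching can be larger.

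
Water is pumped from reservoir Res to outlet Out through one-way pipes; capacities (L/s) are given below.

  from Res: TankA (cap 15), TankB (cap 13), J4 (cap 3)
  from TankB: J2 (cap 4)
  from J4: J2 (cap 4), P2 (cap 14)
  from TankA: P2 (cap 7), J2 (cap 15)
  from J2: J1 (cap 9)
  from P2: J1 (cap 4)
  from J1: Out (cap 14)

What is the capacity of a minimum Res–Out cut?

Augment Res→TankB→J2→J1→Out: bottleneck 4, flow now 4.
Augment Res→J4→J2→J1→Out: bottleneck 3, flow now 7.
Augment Res→TankA→J2→J1→Out: bottleneck 2, flow now 9.
Augment Res→TankA→P2→J1→Out: bottleneck 4, flow now 13.
No augmenting path remains; maximum flow = 13.
By max-flow min-cut, the minimum cut capacity equals the max flow.
In the residual graph, reachable from Res: {Res, TankB, J4, TankA, J2, P2}.
Min-cut edges: J2→J1 (9), P2→J1 (4); capacity 9 + 4 = 13.

13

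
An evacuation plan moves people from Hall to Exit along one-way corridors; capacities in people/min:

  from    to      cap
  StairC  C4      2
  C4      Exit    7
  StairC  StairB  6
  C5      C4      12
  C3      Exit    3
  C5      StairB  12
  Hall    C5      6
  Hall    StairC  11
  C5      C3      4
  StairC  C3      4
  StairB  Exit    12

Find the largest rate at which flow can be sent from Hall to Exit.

17

Augment Hall→StairC→C3→Exit: bottleneck 3, flow now 3.
Augment Hall→StairC→StairB→Exit: bottleneck 6, flow now 9.
Augment Hall→StairC→C4→Exit: bottleneck 2, flow now 11.
Augment Hall→C5→StairB→Exit: bottleneck 6, flow now 17.
No augmenting path remains; maximum flow = 17.
In the residual graph, reachable from Hall: {Hall}.
Min-cut edges: Hall→StairC (11), Hall→C5 (6); capacity 11 + 6 = 17.
This cut is saturated, so no flow can exceed 17.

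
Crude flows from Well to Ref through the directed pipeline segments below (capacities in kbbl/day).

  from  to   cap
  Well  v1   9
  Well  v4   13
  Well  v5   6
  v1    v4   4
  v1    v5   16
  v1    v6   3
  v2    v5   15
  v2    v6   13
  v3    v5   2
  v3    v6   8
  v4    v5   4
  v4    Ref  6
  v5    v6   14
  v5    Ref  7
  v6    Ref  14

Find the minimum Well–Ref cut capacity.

Augment Well→v4→Ref: bottleneck 6, flow now 6.
Augment Well→v5→Ref: bottleneck 6, flow now 12.
Augment Well→v1→v5→Ref: bottleneck 1, flow now 13.
Augment Well→v1→v6→Ref: bottleneck 3, flow now 16.
Augment Well→v1→v5→v6→Ref: bottleneck 5, flow now 21.
Augment Well→v4→v5→v6→Ref: bottleneck 4, flow now 25.
No augmenting path remains; maximum flow = 25.
By max-flow min-cut, the minimum cut capacity equals the max flow.
In the residual graph, reachable from Well: {Well, v4}.
Min-cut edges: Well→v1 (9), Well→v5 (6), v4→v5 (4), v4→Ref (6); capacity 9 + 6 + 4 + 6 = 25.

25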